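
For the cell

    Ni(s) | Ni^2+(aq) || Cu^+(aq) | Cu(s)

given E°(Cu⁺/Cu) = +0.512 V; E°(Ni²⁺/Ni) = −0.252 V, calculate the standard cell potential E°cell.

+0.764 V

By convention the left-hand electrode in cell notation is the anode (oxidation) and the right-hand electrode is the cathode (reduction).
E°cell = E°(right) − E°(left) = +0.512 − (−0.252) = +0.764 V.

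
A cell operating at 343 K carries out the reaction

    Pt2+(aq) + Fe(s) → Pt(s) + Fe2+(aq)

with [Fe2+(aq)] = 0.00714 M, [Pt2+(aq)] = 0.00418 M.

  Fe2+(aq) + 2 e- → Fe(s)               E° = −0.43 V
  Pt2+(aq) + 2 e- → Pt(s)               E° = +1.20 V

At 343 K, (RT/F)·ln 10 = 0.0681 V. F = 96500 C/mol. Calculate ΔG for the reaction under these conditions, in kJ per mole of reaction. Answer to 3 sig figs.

E°cell = +1.20 − (−0.43) = +1.63 V; the balanced reaction transfers n = 2 electrons.
The reaction quotient is [Fe2+(aq)] / [Pt2+(aq)] = 1.71; by Nernst, E = +1.63 − (0.0681/2)(0.233) = +1.6221 V.
Finally ΔG = −nFE = −(2)(96500 C/mol)(+1.6221 V) = −313 kJ/mol.

−313 kJ/mol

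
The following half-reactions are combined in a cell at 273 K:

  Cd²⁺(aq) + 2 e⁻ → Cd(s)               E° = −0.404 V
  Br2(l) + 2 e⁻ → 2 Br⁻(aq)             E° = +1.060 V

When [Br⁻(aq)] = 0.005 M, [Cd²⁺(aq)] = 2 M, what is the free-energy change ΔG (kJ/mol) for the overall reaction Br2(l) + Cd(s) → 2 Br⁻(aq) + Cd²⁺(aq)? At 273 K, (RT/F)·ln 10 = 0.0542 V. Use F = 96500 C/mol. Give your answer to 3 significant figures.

E°cell = +1.060 − (−0.404) = +1.464 V; the balanced reaction transfers n = 2 electrons.
The reaction quotient is [Br⁻(aq)]^2·[Cd²⁺(aq)] = 5×10^−5; by Nernst, E = +1.464 − (0.0542/2)(−4.301) = +1.5806 V.
Finally ΔG = −nFE = −(2)(96500 C/mol)(+1.5806 V) = −305 kJ/mol.

−305 kJ/mol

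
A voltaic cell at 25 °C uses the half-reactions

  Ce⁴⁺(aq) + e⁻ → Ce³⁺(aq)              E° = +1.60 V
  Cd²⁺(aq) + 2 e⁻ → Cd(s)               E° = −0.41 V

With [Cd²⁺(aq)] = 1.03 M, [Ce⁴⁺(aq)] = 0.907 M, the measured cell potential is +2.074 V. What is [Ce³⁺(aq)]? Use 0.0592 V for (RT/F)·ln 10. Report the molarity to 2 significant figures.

Ce⁴⁺/Ce³⁺ is the cathode (higher E°); E°cell = +1.60 − (−0.41) = +2.01 V with n = 2.
From the Nernst equation, log Q = n(E° − E)/0.0592 = 2·(+2.01 − (+2.074))/0.0592 = −2.162.
The balanced reaction is 2 Ce⁴⁺(aq) + Cd(s) → 2 Ce³⁺(aq) + Cd²⁺(aq), so Q = ([Ce³⁺(aq)]^2·[Cd²⁺(aq)]) / [Ce⁴⁺(aq)]^2.
Isolating [Ce³⁺(aq)] in Q = 10^{−2.162} yields log [Ce³⁺(aq)] = −1.130, i.e. 0.074 M.

0.074 M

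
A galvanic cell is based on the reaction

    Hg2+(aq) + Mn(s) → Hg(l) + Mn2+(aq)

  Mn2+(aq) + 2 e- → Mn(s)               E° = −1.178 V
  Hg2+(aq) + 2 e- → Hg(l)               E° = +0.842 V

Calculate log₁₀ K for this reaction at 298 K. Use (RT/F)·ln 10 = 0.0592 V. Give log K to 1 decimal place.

The Hg²⁺/Hg couple is reduced (cathode); E°cell = +0.842 − (−1.178) = +2.020 V with n = 2.
At equilibrium E = 0, so log K = nE°cell / 0.0592 = (2)(+2.020) / 0.0592 = 68.2.

log K = 68.2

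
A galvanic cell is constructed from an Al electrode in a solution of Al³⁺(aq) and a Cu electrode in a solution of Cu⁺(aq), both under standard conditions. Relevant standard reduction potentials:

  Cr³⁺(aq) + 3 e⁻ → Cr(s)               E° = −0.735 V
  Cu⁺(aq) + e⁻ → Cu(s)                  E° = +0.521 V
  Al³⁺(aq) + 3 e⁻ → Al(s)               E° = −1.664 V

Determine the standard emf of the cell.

+2.185 V

Of the two couples in this cell, the one with the more positive reduction potential is reduced at the cathode: here that is Cu⁺/Cu (+0.521 V); Al³⁺/Al (−1.664 V) is the anode.
E°cell = E°(cathode) − E°(anode) = +0.521 − (−1.664) = +2.185 V.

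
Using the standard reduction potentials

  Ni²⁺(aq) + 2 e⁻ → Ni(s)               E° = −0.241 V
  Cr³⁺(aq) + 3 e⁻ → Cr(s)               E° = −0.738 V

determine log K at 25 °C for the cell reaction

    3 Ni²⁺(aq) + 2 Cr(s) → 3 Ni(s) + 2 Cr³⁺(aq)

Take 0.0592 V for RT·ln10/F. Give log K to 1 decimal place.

The Ni²⁺/Ni couple is reduced (cathode); E°cell = −0.241 − (−0.738) = +0.497 V with n = 6.
At equilibrium E = 0, so log K = nE°cell / 0.0592 = (6)(+0.497) / 0.0592 = 50.4.

log K = 50.4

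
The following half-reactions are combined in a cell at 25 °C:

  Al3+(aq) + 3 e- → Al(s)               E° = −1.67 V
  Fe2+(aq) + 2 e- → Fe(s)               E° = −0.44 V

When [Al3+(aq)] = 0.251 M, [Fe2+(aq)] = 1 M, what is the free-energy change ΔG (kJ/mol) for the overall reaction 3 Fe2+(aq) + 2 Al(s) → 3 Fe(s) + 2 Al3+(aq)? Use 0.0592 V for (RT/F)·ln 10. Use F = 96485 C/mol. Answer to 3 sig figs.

E°cell = −0.44 − (−1.67) = +1.23 V; the balanced reaction transfers n = 6 electrons.
Q = [Al3+(aq)]^2 / [Fe2+(aq)]^3 = 0.063, so log Q = −1.201 and E = +1.23 − (0.0592/6)(−1.201) = +1.2418 V.
Finally ΔG = −nFE = −(6)(96485 C/mol)(+1.2418 V) = −719 kJ/mol.

−719 kJ/mol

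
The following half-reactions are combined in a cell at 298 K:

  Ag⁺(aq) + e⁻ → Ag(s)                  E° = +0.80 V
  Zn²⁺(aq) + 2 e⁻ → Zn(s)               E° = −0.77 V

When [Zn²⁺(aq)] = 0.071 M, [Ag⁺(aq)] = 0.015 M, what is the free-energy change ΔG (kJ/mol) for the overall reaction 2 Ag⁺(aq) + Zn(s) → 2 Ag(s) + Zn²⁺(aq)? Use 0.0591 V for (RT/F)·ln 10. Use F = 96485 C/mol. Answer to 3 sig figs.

With Ag⁺/Ag reduced at the cathode, E°cell = +0.80 − (−0.77) = +1.57 V and n = 2.
Here Q = [Zn²⁺(aq)] / [Ag⁺(aq)]^2 = 316 (log Q = 2.499), giving E = +1.57 − (0.0591/2)·(2.499) = +1.4962 V.
Finally ΔG = −nFE = −(2)(96485 C/mol)(+1.4962 V) = −289 kJ/mol.

−289 kJ/mol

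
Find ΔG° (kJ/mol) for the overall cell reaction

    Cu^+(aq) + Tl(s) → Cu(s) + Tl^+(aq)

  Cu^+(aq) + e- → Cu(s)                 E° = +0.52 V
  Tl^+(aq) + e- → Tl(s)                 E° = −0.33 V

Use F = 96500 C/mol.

−82.0 kJ/mol

In the reaction as written Cu^+(aq) is reduced, so the Cu⁺/Cu couple is the cathode and Tl⁺/Tl is the anode.
E°cell = +0.52 − (−0.33) = +0.85 V; balancing electrons gives n = 1.
ΔG° = −nFE°cell = −(1)(96500)(+0.85) J/mol = −82.0 kJ/mol.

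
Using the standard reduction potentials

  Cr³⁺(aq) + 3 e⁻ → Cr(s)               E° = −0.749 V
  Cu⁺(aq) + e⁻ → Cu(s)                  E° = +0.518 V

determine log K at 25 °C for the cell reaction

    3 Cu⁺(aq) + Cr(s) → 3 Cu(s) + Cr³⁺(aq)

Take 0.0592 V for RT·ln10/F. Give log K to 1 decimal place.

The Cu⁺/Cu couple is reduced (cathode); E°cell = +0.518 − (−0.749) = +1.267 V with n = 3.
At equilibrium E = 0, so log K = nE°cell / 0.0592 = (3)(+1.267) / 0.0592 = 64.2.

log K = 64.2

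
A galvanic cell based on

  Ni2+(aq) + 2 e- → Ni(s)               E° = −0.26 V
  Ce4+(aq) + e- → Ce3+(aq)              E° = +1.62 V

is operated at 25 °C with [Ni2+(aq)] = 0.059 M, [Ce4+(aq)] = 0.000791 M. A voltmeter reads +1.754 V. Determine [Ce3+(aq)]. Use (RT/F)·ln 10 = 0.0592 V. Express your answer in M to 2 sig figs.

The Ce⁴⁺/Ce³⁺ couple has the larger reduction potential, so it is the cathode: E°cell = +1.62 − (−0.26) = +1.88 V and n = 2.
Since E = E° − (0.0592/n)·log Q, log Q = n(E° − E)/0.0592 = 4.257.
The balanced reaction is 2 Ce4+(aq) + Ni(s) → 2 Ce3+(aq) + Ni2+(aq), so Q = ([Ce3+(aq)]^2·[Ni2+(aq)]) / [Ce4+(aq)]^2.
Solving for the unknown gives log [Ce3+(aq)] = −0.359, so [Ce3+(aq)] ≈ 0.44 M.

0.44 M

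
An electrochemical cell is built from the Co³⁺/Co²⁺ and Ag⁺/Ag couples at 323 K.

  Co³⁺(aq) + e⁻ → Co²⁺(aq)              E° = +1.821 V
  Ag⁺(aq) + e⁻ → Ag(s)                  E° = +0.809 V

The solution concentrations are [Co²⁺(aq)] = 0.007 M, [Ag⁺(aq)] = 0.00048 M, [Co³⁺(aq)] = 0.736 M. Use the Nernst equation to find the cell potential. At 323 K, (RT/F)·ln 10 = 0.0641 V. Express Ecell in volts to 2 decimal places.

+1.35 V

Co³⁺/Co²⁺ is reduced (cathode, E° = +1.821 V) and Ag⁺/Ag is oxidized (anode).
E°cell = E°cat − E°an = +1.821 − (+0.809) = +1.012 V; n = 1.
Balancing gives Co³⁺(aq) + Ag(s) → Co²⁺(aq) + Ag⁺(aq); hence Q = ([Co²⁺(aq)]·[Ag⁺(aq)]) / [Co³⁺(aq)] = 4.57×10^−6 (log Q = −5.341).
By the Nernst equation, E = +1.012 − (0.0641/1)·(−5.341) = +1.35 V.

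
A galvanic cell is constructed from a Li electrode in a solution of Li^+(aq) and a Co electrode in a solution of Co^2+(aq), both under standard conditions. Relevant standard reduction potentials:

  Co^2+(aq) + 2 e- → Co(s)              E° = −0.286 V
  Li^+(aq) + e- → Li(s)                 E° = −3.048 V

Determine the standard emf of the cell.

The Co²⁺/Co couple has the higher E°, so Co ion is reduced (cathode) and Li is oxidized (anode).
E°cell = E°(cathode) − E°(anode) = −0.286 − (−3.048) = +2.762 V.

+2.762 V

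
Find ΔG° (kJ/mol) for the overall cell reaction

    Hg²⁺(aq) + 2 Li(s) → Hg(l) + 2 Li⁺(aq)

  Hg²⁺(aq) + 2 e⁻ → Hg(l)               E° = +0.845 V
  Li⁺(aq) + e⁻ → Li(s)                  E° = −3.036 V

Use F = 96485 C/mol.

In the reaction as written Hg²⁺(aq) is reduced, so the Hg²⁺/Hg couple is the cathode and Li⁺/Li is the anode.
E°cell = +0.845 − (−3.036) = +3.881 V; balancing electrons gives n = 2.
ΔG° = −nFE°cell = −(2)(96485)(+3.881) J/mol = −749 kJ/mol.

−749 kJ/mol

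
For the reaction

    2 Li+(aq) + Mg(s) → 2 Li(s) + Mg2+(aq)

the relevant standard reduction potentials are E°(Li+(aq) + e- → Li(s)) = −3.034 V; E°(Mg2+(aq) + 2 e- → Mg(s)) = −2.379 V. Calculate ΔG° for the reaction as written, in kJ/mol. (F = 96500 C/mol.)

In the reaction as written Li+(aq) is reduced, so the Li⁺/Li couple is the cathode and Mg²⁺/Mg is the anode.
E°cell = −3.034 − (−2.379) = −0.655 V; balancing electrons gives n = 2.
ΔG° = −nFE°cell = −(2)(96500)(−0.655) J/mol = +126 kJ/mol.

+126 kJ/mol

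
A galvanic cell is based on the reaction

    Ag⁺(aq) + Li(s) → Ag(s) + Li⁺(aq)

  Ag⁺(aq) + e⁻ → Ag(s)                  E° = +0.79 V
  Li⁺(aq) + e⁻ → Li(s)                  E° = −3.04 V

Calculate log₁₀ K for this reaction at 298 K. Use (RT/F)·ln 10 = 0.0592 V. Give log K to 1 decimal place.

log K = 64.7

The Ag⁺/Ag couple is reduced (cathode); E°cell = +0.79 − (−3.04) = +3.83 V with n = 1.
At equilibrium E = 0, so log K = nE°cell / 0.0592 = (1)(+3.83) / 0.0592 = 64.7.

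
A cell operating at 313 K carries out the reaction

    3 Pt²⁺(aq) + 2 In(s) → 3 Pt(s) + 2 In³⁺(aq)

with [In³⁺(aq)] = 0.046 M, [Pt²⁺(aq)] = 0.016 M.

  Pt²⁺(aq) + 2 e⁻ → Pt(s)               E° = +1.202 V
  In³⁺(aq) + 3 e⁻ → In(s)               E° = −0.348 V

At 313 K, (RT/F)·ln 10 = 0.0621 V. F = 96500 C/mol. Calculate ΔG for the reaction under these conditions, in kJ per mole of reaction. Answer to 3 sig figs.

E°cell = +1.202 − (−0.348) = +1.550 V; the balanced reaction transfers n = 6 electrons.
The reaction quotient is [In³⁺(aq)]^2 / [Pt²⁺(aq)]^3 = 517; by Nernst, E = +1.550 − (0.0621/6)(2.713) = +1.5219 V.
Then ΔG = −nFE = −6 × 96500 × +1.5219 J/mol = −881 kJ/mol.

−881 kJ/mol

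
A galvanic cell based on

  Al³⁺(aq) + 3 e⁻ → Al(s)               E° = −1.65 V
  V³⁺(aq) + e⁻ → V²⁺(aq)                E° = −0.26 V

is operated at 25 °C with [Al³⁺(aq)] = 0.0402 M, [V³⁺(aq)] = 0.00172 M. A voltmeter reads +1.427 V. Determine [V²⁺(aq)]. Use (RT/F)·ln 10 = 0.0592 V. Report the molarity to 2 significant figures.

0.0012 M

With V³⁺/V²⁺ at the cathode and Al³⁺/Al at the anode, E°cell = −0.26 − (−1.65) = +1.39 V (n = 3).
Since E = E° − (0.0592/n)·log Q, log Q = n(E° − E)/0.0592 = −1.875.
The balanced reaction is 3 V³⁺(aq) + Al(s) → 3 V²⁺(aq) + Al³⁺(aq), so Q = ([V²⁺(aq)]^3·[Al³⁺(aq)]) / [V³⁺(aq)]^3.
Solving for the unknown gives log [V²⁺(aq)] = −2.924, so [V²⁺(aq)] ≈ 0.0012 M.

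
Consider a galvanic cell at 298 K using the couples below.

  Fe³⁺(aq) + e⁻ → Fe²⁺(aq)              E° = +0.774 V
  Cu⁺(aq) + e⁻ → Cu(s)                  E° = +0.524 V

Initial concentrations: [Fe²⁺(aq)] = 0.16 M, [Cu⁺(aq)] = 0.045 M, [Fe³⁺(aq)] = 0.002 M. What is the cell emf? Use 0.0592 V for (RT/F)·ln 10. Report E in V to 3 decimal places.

Since E°(Fe³⁺/Fe²⁺) > E°(Cu⁺/Cu), Fe³⁺/Fe²⁺ serves as the cathode.
The standard potential is +0.774 − (+0.524) = +0.250 V and the balanced reaction transfers n = 1 electron.
For the overall reaction Fe³⁺(aq) + Cu(s) → Fe²⁺(aq) + Cu⁺(aq), Q = ([Fe²⁺(aq)]·[Cu⁺(aq)]) / [Fe³⁺(aq)] = 3.6, giving log Q = 0.556.
E = E° − (0.0592/n)·log Q = +0.250 − (0.0592/1)(0.556) = +0.217 V.

+0.217 V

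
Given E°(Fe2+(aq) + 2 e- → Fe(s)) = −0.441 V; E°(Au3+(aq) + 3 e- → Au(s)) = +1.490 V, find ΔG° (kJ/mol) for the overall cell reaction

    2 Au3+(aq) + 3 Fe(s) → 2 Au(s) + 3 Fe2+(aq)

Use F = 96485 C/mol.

−1118 kJ/mol

In the reaction as written Au3+(aq) is reduced, so the Au³⁺/Au couple is the cathode and Fe²⁺/Fe is the anode.
E°cell = +1.490 − (−0.441) = +1.931 V; balancing electrons gives n = 6.
ΔG° = −nFE°cell = −(6)(96485)(+1.931) J/mol = −1118 kJ/mol.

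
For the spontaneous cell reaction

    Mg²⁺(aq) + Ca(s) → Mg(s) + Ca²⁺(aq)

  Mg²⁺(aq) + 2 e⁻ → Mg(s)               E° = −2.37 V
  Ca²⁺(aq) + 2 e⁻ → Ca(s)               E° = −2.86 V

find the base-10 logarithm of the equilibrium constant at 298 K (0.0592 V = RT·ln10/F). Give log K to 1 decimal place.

log K = 16.6

The Mg²⁺/Mg couple is reduced (cathode); E°cell = −2.37 − (−2.86) = +0.49 V with n = 2.
At equilibrium E = 0, so log K = nE°cell / 0.0592 = (2)(+0.49) / 0.0592 = 16.6.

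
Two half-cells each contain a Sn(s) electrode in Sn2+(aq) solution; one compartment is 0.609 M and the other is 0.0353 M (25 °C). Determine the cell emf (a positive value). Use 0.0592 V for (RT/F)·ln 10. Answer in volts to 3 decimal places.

0.037 V

For a concentration cell E°cell = 0, since both electrodes use the same couple.
The compartment with the higher Sn2+(aq) concentration (0.609 M) acts as the cathode; ions are reduced there and produced at the dilute (0.0353 M) anode.
With n = 2, Ecell = −(0.0592/2)·log([dilute]/[conc]) = −(0.0592/2)·log(0.0353/0.609) = +0.037 V.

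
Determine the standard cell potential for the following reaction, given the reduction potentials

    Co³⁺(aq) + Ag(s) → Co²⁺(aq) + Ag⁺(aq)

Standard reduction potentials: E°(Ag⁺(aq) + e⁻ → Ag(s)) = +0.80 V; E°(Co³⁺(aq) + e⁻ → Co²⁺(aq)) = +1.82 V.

+1.02 V

Co³⁺(aq) gains electrons, so the Co³⁺/Co²⁺ couple is the cathode; the Ag⁺/Ag couple is the anode.
E°cell = E°(cathode) − E°(anode) = +1.82 − (+0.80) = +1.02 V.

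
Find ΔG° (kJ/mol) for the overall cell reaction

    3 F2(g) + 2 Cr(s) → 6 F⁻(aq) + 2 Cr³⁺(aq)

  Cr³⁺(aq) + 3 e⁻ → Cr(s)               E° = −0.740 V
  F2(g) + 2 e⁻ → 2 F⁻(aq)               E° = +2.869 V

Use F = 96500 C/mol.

In the reaction as written F2(g) is reduced, so the F₂/F⁻ couple is the cathode and Cr³⁺/Cr is the anode.
E°cell = +2.869 − (−0.740) = +3.609 V; balancing electrons gives n = 6.
ΔG° = −nFE°cell = −(6)(96500)(+3.609) J/mol = −2090 kJ/mol.

−2090 kJ/mol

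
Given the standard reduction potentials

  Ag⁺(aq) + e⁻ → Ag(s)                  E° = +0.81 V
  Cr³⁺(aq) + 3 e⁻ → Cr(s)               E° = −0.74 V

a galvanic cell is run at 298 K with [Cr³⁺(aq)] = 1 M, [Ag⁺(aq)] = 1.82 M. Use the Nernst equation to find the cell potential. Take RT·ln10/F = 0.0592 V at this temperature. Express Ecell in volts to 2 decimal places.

+1.57 V

Ag⁺/Ag is reduced (cathode, E° = +0.81 V) and Cr³⁺/Cr is oxidized (anode).
E°cell = E°cat − E°an = +0.81 − (−0.74) = +1.55 V; n = 3.
Balancing gives 3 Ag⁺(aq) + Cr(s) → 3 Ag(s) + Cr³⁺(aq); hence Q = [Cr³⁺(aq)] / [Ag⁺(aq)]^3 = 0.166 (log Q = −0.780).
By the Nernst equation, E = +1.55 − (0.0592/3)·(−0.780) = +1.57 V.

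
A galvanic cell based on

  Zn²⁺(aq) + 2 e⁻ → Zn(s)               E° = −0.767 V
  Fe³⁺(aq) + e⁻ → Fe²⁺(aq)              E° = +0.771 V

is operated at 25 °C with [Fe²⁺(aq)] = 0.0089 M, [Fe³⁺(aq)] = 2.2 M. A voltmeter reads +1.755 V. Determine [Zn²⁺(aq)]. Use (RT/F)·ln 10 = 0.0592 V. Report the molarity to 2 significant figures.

The Fe³⁺/Fe²⁺ couple has the larger reduction potential, so it is the cathode: E°cell = +0.771 − (−0.767) = +1.538 V and n = 2.
Rearranging E = E° − (0.0592/n)·log Q gives log Q = 2(+1.538 − (+1.755))/0.0592 = −7.331.
For 2 Fe³⁺(aq) + Zn(s) → 2 Fe²⁺(aq) + Zn²⁺(aq), the reaction quotient is Q = ([Fe²⁺(aq)]^2·[Zn²⁺(aq)]) / [Fe³⁺(aq)]^2.
Solving for the unknown gives log [Zn²⁺(aq)] = −2.545, so [Zn²⁺(aq)] ≈ 0.0029 M.

0.0029 M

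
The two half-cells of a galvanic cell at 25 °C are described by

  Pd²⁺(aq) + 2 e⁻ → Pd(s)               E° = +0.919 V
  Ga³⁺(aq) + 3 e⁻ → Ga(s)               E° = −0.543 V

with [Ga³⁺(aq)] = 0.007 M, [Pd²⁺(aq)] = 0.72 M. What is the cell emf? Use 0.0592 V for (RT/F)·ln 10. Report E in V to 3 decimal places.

The Pd²⁺/Pd couple has the more positive E°, so it is the cathode; Ga³⁺/Ga is the anode.
E°cell = +0.919 − (−0.543) = +1.462 V, with n = 6 electrons transferred.
Balancing gives 3 Pd²⁺(aq) + 2 Ga(s) → 3 Pd(s) + 2 Ga³⁺(aq); hence Q = [Ga³⁺(aq)]^2 / [Pd²⁺(aq)]^3 = 0.000131 (log Q = −3.882).
By the Nernst equation, E = +1.462 − (0.0592/6)·(−3.882) = +1.500 V.

+1.500 V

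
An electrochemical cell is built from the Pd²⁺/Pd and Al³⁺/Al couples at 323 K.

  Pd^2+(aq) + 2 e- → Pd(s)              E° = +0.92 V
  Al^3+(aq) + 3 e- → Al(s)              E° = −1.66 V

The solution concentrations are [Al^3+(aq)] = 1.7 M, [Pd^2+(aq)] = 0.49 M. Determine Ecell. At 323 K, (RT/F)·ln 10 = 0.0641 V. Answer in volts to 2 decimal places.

+2.57 V

The Pd²⁺/Pd couple has the more positive E°, so it is the cathode; Al³⁺/Al is the anode.
The standard potential is +0.92 − (−1.66) = +2.58 V and the balanced reaction transfers n = 6 electrons.
The balanced reaction is 3 Pd^2+(aq) + 2 Al(s) → 3 Pd(s) + 2 Al^3+(aq), so Q = [Al^3+(aq)]^2 / [Pd^2+(aq)]^3 = 24.6 and log Q = 1.390.
E = E° − (0.0641/n)·log Q = +2.58 − (0.0641/6)(1.390) = +2.57 V.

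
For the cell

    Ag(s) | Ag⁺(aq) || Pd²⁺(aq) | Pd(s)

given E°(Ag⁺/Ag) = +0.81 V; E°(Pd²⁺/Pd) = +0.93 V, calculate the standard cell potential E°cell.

By convention the left-hand electrode in cell notation is the anode (oxidation) and the right-hand electrode is the cathode (reduction).
E°cell = E°(right) − E°(left) = +0.93 − (+0.81) = +0.12 V.

+0.12 V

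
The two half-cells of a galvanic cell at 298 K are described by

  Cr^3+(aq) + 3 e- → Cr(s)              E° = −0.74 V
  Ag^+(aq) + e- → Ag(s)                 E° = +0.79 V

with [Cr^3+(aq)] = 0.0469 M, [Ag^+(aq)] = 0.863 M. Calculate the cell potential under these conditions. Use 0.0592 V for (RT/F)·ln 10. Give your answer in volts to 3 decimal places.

+1.552 V

Ag⁺/Ag is reduced (cathode, E° = +0.79 V) and Cr³⁺/Cr is oxidized (anode).
E°cell = E°cat − E°an = +0.79 − (−0.74) = +1.53 V; n = 3.
Balancing gives 3 Ag^+(aq) + Cr(s) → 3 Ag(s) + Cr^3+(aq); hence Q = [Cr^3+(aq)] / [Ag^+(aq)]^3 = 0.073 (log Q = −1.137).
E = E° − (0.0592/n)·log Q = +1.53 − (0.0592/3)(−1.137) = +1.552 V.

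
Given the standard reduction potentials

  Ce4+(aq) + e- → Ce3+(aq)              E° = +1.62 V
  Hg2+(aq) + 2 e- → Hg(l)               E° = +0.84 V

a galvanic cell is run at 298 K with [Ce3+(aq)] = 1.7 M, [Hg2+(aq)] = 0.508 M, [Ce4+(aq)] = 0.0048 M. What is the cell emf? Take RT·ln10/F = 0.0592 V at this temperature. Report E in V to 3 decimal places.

+0.638 V

The Ce⁴⁺/Ce³⁺ couple has the more positive E°, so it is the cathode; Hg²⁺/Hg is the anode.
The standard potential is +1.62 − (+0.84) = +0.78 V and the balanced reaction transfers n = 2 electrons.
For the overall reaction 2 Ce4+(aq) + Hg(l) → 2 Ce3+(aq) + Hg2+(aq), Q = ([Ce3+(aq)]^2·[Hg2+(aq)]) / [Ce4+(aq)]^2 = 6.37×10^4, giving log Q = 4.804.
By the Nernst equation, E = +0.78 − (0.0592/2)·(4.804) = +0.638 V.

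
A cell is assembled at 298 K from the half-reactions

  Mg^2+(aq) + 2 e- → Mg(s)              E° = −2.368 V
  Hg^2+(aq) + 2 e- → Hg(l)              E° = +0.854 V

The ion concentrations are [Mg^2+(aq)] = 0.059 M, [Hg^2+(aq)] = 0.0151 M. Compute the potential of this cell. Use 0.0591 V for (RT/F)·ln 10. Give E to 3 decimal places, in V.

+3.205 V

Since E°(Hg²⁺/Hg) > E°(Mg²⁺/Mg), Hg²⁺/Hg serves as the cathode.
E°cell = +0.854 − (−2.368) = +3.222 V, with n = 2 electrons transferred.
For the overall reaction Hg^2+(aq) + Mg(s) → Hg(l) + Mg^2+(aq), Q = [Mg^2+(aq)] / [Hg^2+(aq)] = 3.91, giving log Q = 0.592.
Applying E = E° − (RT ln10/nF)·log Q gives +3.222 − (0.0591/2)(0.592) = +3.205 V.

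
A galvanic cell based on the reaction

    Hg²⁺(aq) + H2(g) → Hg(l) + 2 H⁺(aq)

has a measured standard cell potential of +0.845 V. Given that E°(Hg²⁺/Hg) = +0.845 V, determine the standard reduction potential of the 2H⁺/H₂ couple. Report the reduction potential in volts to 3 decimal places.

+0.000 V

In the reaction as written the Hg²⁺/Hg couple is reduced (cathode) and 2H⁺/H₂ is oxidized (anode), so E°cell = E°(Hg²⁺/Hg) − E°(2H⁺/H₂).
E°(2H⁺/H₂) = E°(cathode) − E°cell = +0.845 − (+0.845) = +0.000 V.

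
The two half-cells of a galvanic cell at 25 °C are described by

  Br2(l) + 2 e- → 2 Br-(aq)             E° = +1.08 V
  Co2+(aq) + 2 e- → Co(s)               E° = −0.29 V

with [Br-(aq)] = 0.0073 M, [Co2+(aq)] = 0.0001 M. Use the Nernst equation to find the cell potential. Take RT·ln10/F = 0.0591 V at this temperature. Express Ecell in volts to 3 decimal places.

Since E°(Br₂/Br⁻) > E°(Co²⁺/Co), Br₂/Br⁻ serves as the cathode.
The standard potential is +1.08 − (−0.29) = +1.37 V and the balanced reaction transfers n = 2 electrons.
For the overall reaction Br2(l) + Co(s) → 2 Br-(aq) + Co2+(aq), Q = [Br-(aq)]^2·[Co2+(aq)] = 5.33×10^−9, giving log Q = −8.273.
E = E° − (0.0591/n)·log Q = +1.37 − (0.0591/2)(−8.273) = +1.614 V.

+1.614 V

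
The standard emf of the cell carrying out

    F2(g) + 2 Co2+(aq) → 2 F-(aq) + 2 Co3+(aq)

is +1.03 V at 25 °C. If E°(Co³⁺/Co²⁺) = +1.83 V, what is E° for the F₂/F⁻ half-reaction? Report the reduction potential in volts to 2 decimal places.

+2.86 V

In the reaction as written the F₂/F⁻ couple is reduced (cathode) and Co³⁺/Co²⁺ is oxidized (anode), so E°cell = E°(F₂/F⁻) − E°(Co³⁺/Co²⁺).
E°(F₂/F⁻) = E°cell + E°(anode) = +1.03 + (+1.83) = +2.86 V.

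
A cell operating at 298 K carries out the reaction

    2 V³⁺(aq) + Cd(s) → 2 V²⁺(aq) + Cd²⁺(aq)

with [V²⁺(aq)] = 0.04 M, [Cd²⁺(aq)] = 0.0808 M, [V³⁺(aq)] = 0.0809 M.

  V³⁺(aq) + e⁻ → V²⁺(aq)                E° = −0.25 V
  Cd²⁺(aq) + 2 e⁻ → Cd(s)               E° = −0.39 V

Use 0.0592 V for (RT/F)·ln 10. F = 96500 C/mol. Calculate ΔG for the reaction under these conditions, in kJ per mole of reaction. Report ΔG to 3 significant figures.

−36.7 kJ/mol

With V³⁺/V²⁺ reduced at the cathode, E°cell = −0.25 − (−0.39) = +0.14 V and n = 2.
Q = ([V²⁺(aq)]^2·[Cd²⁺(aq)]) / [V³⁺(aq)]^2 = 0.0198, so log Q = −1.704 and E = +0.14 − (0.0592/2)(−1.704) = +0.1904 V.
ΔG = −nFE = −(2)(96500)(+0.1904) J/mol = −36.7 kJ/mol.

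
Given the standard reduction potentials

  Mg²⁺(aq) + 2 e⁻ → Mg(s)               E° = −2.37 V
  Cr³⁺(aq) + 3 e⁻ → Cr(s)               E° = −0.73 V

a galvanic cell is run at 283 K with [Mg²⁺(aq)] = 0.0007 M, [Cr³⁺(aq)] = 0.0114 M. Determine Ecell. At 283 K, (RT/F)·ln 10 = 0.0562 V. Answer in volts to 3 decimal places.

+1.692 V

The Cr³⁺/Cr couple has the more positive E°, so it is the cathode; Mg²⁺/Mg is the anode.
E°cell = E°cat − E°an = −0.73 − (−2.37) = +1.64 V; n = 6.
The balanced reaction is 2 Cr³⁺(aq) + 3 Mg(s) → 2 Cr(s) + 3 Mg²⁺(aq), so Q = [Mg²⁺(aq)]^3 / [Cr³⁺(aq)]^2 = 2.64×10^−6 and log Q = −5.579.
E = E° − (0.0562/n)·log Q = +1.64 − (0.0562/6)(−5.579) = +1.692 V.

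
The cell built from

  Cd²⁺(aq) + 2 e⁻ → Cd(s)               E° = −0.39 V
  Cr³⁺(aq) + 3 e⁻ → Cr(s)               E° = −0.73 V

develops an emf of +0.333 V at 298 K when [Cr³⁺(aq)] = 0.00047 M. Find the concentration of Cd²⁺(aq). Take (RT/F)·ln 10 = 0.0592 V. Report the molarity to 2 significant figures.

0.0035 M

With Cd²⁺/Cd at the cathode and Cr³⁺/Cr at the anode, E°cell = −0.39 − (−0.73) = +0.34 V (n = 6).
Rearranging E = E° − (0.0592/n)·log Q gives log Q = 6(+0.34 − (+0.333))/0.0592 = 0.709.
The balanced reaction is 3 Cd²⁺(aq) + 2 Cr(s) → 3 Cd(s) + 2 Cr³⁺(aq), so Q = [Cr³⁺(aq)]^2 / [Cd²⁺(aq)]^3.
Isolating [Cd²⁺(aq)] in Q = 10^{0.709} yields log [Cd²⁺(aq)] = −2.455, i.e. 0.0035 M.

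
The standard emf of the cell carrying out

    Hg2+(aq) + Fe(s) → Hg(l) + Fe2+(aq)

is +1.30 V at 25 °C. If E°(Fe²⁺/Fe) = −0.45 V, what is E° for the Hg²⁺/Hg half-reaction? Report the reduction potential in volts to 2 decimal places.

+0.85 V

In the reaction as written the Hg²⁺/Hg couple is reduced (cathode) and Fe²⁺/Fe is oxidized (anode), so E°cell = E°(Hg²⁺/Hg) − E°(Fe²⁺/Fe).
E°(Hg²⁺/Hg) = E°cell + E°(anode) = +1.30 + (−0.45) = +0.85 V.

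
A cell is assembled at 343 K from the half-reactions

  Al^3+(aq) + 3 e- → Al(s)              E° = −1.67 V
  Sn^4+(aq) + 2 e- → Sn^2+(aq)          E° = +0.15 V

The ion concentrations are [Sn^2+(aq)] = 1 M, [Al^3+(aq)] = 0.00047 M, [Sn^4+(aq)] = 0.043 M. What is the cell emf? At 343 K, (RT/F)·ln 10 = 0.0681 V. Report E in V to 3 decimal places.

Since E°(Sn⁴⁺/Sn²⁺) > E°(Al³⁺/Al), Sn⁴⁺/Sn²⁺ serves as the cathode.
The standard potential is +0.15 − (−1.67) = +1.82 V and the balanced reaction transfers n = 6 electrons.
Balancing gives 3 Sn^4+(aq) + 2 Al(s) → 3 Sn^2+(aq) + 2 Al^3+(aq); hence Q = ([Sn^2+(aq)]^3·[Al^3+(aq)]^2) / [Sn^4+(aq)]^3 = 0.00278 (log Q = −2.556).
E = E° − (0.0681/n)·log Q = +1.82 − (0.0681/6)(−2.556) = +1.849 V.

+1.849 V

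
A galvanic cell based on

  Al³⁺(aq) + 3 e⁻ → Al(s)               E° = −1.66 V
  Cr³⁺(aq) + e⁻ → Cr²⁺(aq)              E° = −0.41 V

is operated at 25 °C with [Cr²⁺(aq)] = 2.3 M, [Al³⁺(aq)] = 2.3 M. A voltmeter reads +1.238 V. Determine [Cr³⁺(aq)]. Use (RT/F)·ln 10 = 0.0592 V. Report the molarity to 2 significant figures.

1.9 M

With Cr³⁺/Cr²⁺ at the cathode and Al³⁺/Al at the anode, E°cell = −0.41 − (−1.66) = +1.25 V (n = 3).
Rearranging E = E° − (0.0592/n)·log Q gives log Q = 3(+1.25 − (+1.238))/0.0592 = 0.608.
For 3 Cr³⁺(aq) + Al(s) → 3 Cr²⁺(aq) + Al³⁺(aq), the reaction quotient is Q = ([Cr²⁺(aq)]^3·[Al³⁺(aq)]) / [Cr³⁺(aq)]^3.
Isolating [Cr³⁺(aq)] in Q = 10^{0.608} yields log [Cr³⁺(aq)] = 0.280, i.e. 1.9 M.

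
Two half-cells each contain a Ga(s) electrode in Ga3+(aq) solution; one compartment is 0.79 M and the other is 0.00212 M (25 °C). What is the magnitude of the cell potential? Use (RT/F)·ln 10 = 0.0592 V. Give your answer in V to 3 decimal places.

0.051 V

For a concentration cell E°cell = 0, since both electrodes use the same couple.
The compartment with the higher Ga3+(aq) concentration (0.79 M) acts as the cathode; ions are reduced there and produced at the dilute (0.00212 M) anode.
With n = 3, Ecell = −(0.0592/3)·log([dilute]/[conc]) = −(0.0592/3)·log(0.00212/0.79) = +0.051 V.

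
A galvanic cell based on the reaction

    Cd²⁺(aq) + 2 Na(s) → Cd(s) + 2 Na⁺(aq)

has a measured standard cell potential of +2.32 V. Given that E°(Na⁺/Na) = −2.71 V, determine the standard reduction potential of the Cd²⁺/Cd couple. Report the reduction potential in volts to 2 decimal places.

In the reaction as written the Cd²⁺/Cd couple is reduced (cathode) and Na⁺/Na is oxidized (anode), so E°cell = E°(Cd²⁺/Cd) − E°(Na⁺/Na).
E°(Cd²⁺/Cd) = E°cell + E°(anode) = +2.32 + (−2.71) = −0.39 V.

−0.39 V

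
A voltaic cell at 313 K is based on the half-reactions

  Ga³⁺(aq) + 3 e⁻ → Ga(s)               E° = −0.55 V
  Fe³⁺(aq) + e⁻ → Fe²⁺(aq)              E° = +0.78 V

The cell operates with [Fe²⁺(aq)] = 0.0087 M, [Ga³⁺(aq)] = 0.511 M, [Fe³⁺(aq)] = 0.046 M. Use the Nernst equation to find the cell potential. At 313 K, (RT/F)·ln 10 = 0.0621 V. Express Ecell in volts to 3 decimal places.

Since E°(Fe³⁺/Fe²⁺) > E°(Ga³⁺/Ga), Fe³⁺/Fe²⁺ serves as the cathode.
The standard potential is +0.78 − (−0.55) = +1.33 V and the balanced reaction transfers n = 3 electrons.
The balanced reaction is 3 Fe³⁺(aq) + Ga(s) → 3 Fe²⁺(aq) + Ga³⁺(aq), so Q = ([Fe²⁺(aq)]^3·[Ga³⁺(aq)]) / [Fe³⁺(aq)]^3 = 0.00346 and log Q = −2.461.
E = E° − (0.0621/n)·log Q = +1.33 − (0.0621/3)(−2.461) = +1.381 V.

+1.381 V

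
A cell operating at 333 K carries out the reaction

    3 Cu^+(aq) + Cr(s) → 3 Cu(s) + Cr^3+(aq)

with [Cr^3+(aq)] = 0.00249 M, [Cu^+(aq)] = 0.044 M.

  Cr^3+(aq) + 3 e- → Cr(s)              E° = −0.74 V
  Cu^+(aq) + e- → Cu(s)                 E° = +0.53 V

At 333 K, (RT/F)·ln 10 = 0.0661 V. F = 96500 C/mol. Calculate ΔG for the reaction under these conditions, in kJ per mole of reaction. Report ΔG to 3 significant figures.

The standard cell potential is +0.53 − (−0.74) = +1.27 V, with n = 3 electrons in the balanced equation.
Here Q = [Cr^3+(aq)] / [Cu^+(aq)]^3 = 29.2 (log Q = 1.466), giving E = +1.27 − (0.0661/3)·(1.466) = +1.2377 V.
Finally ΔG = −nFE = −(3)(96500 C/mol)(+1.2377 V) = −358 kJ/mol.

−358 kJ/mol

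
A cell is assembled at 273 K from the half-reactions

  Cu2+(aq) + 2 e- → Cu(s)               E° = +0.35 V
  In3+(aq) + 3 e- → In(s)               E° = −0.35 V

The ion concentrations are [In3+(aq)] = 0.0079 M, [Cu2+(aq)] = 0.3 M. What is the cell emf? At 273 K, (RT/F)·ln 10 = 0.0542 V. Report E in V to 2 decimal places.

+0.72 V

Cu²⁺/Cu is reduced (cathode, E° = +0.35 V) and In³⁺/In is oxidized (anode).
The standard potential is +0.35 − (−0.35) = +0.70 V and the balanced reaction transfers n = 6 electrons.
The balanced reaction is 3 Cu2+(aq) + 2 In(s) → 3 Cu(s) + 2 In3+(aq), so Q = [In3+(aq)]^2 / [Cu2+(aq)]^3 = 0.00231 and log Q = −2.636.
Applying E = E° − (RT ln10/nF)·log Q gives +0.70 − (0.0542/6)(−2.636) = +0.72 V.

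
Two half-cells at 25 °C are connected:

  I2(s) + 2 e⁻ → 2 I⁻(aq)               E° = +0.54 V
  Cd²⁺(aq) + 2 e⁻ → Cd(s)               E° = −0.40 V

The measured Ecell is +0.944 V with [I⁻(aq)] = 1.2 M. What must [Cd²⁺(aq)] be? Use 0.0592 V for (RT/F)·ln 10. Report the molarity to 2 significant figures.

0.51 M

I₂/I⁻ is the cathode (higher E°); E°cell = +0.54 − (−0.40) = +0.94 V with n = 2.
Since E = E° − (0.0592/n)·log Q, log Q = n(E° − E)/0.0592 = −0.135.
The balanced reaction is I2(s) + Cd(s) → 2 I⁻(aq) + Cd²⁺(aq), so Q = [I⁻(aq)]^2·[Cd²⁺(aq)].
Solving for the unknown gives log [Cd²⁺(aq)] = −0.293, so [Cd²⁺(aq)] ≈ 0.51 M.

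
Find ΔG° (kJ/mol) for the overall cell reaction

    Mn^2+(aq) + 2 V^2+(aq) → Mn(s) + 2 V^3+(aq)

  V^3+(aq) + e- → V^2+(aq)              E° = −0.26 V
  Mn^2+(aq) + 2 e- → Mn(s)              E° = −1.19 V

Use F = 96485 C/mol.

In the reaction as written Mn^2+(aq) is reduced, so the Mn²⁺/Mn couple is the cathode and V³⁺/V²⁺ is the anode.
E°cell = −1.19 − (−0.26) = −0.93 V; balancing electrons gives n = 2.
ΔG° = −nFE°cell = −(2)(96485)(−0.93) J/mol = +179 kJ/mol.

+179 kJ/mol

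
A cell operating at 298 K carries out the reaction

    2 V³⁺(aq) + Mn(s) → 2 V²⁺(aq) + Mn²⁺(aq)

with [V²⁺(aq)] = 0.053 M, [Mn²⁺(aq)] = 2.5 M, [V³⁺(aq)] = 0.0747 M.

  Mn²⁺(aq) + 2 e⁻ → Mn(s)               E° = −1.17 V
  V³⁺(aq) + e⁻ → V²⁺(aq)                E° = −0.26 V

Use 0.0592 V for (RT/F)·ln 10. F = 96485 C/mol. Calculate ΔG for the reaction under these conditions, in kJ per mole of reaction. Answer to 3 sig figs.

E°cell = −0.26 − (−1.17) = +0.91 V; the balanced reaction transfers n = 2 electrons.
Here Q = ([V²⁺(aq)]^2·[Mn²⁺(aq)]) / [V³⁺(aq)]^2 = 1.26 (log Q = 0.100), giving E = +0.91 − (0.0592/2)·(0.100) = +0.9070 V.
ΔG = −nFE = −(2)(96485)(+0.9070) J/mol = −175 kJ/mol.

−175 kJ/mol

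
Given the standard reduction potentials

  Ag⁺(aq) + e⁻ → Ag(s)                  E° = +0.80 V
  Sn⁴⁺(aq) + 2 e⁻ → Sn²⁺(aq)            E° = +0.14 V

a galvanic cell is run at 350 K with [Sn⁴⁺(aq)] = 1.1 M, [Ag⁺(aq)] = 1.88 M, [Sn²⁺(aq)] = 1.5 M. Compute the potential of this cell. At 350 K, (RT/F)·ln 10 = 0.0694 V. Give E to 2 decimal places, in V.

Ag⁺/Ag is reduced (cathode, E° = +0.80 V) and Sn⁴⁺/Sn²⁺ is oxidized (anode).
The standard potential is +0.80 − (+0.14) = +0.66 V and the balanced reaction transfers n = 2 electrons.
The balanced reaction is 2 Ag⁺(aq) + Sn²⁺(aq) → 2 Ag(s) + Sn⁴⁺(aq), so Q = [Sn⁴⁺(aq)] / ([Ag⁺(aq)]^2·[Sn²⁺(aq)]) = 0.207 and log Q = −0.683.
E = E° − (0.0694/n)·log Q = +0.66 − (0.0694/2)(−0.683) = +0.68 V.

+0.68 V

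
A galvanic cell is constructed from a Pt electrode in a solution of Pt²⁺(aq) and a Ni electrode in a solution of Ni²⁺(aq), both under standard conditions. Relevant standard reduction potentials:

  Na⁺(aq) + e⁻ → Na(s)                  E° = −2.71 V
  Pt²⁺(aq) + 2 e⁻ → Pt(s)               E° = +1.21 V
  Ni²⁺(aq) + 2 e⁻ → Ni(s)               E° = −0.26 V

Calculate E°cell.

The Pt²⁺/Pt couple has the higher E°, so Pt ion is reduced (cathode) and Ni is oxidized (anode).
E°cell = E°(cathode) − E°(anode) = +1.21 − (−0.26) = +1.47 V.

+1.47 V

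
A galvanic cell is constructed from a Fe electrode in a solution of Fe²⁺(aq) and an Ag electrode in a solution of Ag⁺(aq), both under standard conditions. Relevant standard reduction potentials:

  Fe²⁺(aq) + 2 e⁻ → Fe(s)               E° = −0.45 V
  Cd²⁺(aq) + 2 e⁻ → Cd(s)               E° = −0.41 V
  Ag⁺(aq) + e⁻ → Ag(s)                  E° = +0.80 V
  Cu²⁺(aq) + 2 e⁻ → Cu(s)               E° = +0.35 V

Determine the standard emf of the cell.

The Ag⁺/Ag couple has the higher E°, so Ag ion is reduced (cathode) and Fe is oxidized (anode).
E°cell = E°(cathode) − E°(anode) = +0.80 − (−0.45) = +1.25 V.

+1.25 V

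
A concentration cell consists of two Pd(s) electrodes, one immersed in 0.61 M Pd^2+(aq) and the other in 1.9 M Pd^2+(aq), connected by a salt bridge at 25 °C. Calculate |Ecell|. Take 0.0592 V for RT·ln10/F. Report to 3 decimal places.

For a concentration cell E°cell = 0, since both electrodes use the same couple.
The compartment with the higher Pd^2+(aq) concentration (1.9 M) acts as the cathode; ions are reduced there and produced at the dilute (0.61 M) anode.
With n = 2, Ecell = −(0.0592/2)·log([dilute]/[conc]) = −(0.0592/2)·log(0.61/1.9) = +0.015 V.

0.015 V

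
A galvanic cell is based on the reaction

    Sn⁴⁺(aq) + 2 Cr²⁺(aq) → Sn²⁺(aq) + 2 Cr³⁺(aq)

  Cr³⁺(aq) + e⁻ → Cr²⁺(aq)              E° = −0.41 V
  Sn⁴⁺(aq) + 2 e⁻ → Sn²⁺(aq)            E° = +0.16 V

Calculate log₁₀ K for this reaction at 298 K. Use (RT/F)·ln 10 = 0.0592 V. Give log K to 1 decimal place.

log K = 19.3

The Sn⁴⁺/Sn²⁺ couple is reduced (cathode); E°cell = +0.16 − (−0.41) = +0.57 V with n = 2.
At equilibrium E = 0, so log K = nE°cell / 0.0592 = (2)(+0.57) / 0.0592 = 19.3.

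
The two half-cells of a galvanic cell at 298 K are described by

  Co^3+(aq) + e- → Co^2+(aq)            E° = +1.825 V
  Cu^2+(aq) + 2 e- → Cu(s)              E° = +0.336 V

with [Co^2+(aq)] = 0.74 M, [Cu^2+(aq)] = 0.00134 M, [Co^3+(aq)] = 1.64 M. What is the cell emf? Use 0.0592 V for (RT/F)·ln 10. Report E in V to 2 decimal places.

The Co³⁺/Co²⁺ couple has the more positive E°, so it is the cathode; Cu²⁺/Cu is the anode.
E°cell = E°cat − E°an = +1.825 − (+0.336) = +1.489 V; n = 2.
Balancing gives 2 Co^3+(aq) + Cu(s) → 2 Co^2+(aq) + Cu^2+(aq); hence Q = ([Co^2+(aq)]^2·[Cu^2+(aq)]) / [Co^3+(aq)]^2 = 0.000273 (log Q = −3.564).
By the Nernst equation, E = +1.489 − (0.0592/2)·(−3.564) = +1.59 V.

+1.59 V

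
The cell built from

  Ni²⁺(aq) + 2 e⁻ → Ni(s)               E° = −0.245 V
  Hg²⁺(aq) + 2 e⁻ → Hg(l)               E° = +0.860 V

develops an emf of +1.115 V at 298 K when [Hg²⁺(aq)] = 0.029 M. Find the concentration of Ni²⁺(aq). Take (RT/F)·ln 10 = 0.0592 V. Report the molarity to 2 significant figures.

Hg²⁺/Hg is the cathode (higher E°); E°cell = +0.860 − (−0.245) = +1.105 V with n = 2.
From the Nernst equation, log Q = n(E° − E)/0.0592 = 2·(+1.105 − (+1.115))/0.0592 = −0.338.
The balanced reaction is Hg²⁺(aq) + Ni(s) → Hg(l) + Ni²⁺(aq), so Q = [Ni²⁺(aq)] / [Hg²⁺(aq)].
Solving for the unknown gives log [Ni²⁺(aq)] = −1.876, so [Ni²⁺(aq)] ≈ 0.013 M.

0.013 M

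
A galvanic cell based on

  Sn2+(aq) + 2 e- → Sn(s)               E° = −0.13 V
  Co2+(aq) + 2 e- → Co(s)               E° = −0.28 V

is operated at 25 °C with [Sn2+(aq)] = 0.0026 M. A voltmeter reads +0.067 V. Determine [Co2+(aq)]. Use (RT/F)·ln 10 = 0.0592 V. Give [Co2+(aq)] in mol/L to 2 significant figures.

1.7 M

With Sn²⁺/Sn at the cathode and Co²⁺/Co at the anode, E°cell = −0.13 − (−0.28) = +0.15 V (n = 2).
From the Nernst equation, log Q = n(E° − E)/0.0592 = 2·(+0.15 − (+0.067))/0.0592 = 2.804.
For Sn2+(aq) + Co(s) → Sn(s) + Co2+(aq), the reaction quotient is Q = [Co2+(aq)] / [Sn2+(aq)].
Solving for the unknown gives log [Co2+(aq)] = 0.219, so [Co2+(aq)] ≈ 1.7 M.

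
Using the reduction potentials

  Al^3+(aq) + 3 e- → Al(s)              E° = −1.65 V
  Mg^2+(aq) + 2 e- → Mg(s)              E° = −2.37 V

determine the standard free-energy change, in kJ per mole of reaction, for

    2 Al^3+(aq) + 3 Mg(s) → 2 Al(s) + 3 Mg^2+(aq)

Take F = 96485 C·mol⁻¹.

In the reaction as written Al^3+(aq) is reduced, so the Al³⁺/Al couple is the cathode and Mg²⁺/Mg is the anode.
E°cell = −1.65 − (−2.37) = +0.72 V; balancing electrons gives n = 6.
ΔG° = −nFE°cell = −(6)(96485)(+0.72) J/mol = −417 kJ/mol.

−417 kJ/mol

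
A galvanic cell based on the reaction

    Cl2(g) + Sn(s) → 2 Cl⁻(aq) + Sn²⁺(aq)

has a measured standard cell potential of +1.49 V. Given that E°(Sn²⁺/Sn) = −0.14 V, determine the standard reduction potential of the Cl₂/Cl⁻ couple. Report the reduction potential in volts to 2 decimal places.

+1.35 V

In the reaction as written the Cl₂/Cl⁻ couple is reduced (cathode) and Sn²⁺/Sn is oxidized (anode), so E°cell = E°(Cl₂/Cl⁻) − E°(Sn²⁺/Sn).
E°(Cl₂/Cl⁻) = E°cell + E°(anode) = +1.49 + (−0.14) = +1.35 V.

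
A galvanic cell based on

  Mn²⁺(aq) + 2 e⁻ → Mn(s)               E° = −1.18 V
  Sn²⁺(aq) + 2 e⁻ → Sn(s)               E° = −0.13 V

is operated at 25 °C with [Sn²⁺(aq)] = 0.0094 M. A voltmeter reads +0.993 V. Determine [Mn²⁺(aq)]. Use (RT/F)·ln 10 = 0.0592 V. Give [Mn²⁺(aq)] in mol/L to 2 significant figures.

0.79 M

Sn²⁺/Sn is the cathode (higher E°); E°cell = −0.13 − (−1.18) = +1.05 V with n = 2.
Rearranging E = E° − (0.0592/n)·log Q gives log Q = 2(+1.05 − (+0.993))/0.0592 = 1.926.
The balanced reaction is Sn²⁺(aq) + Mn(s) → Sn(s) + Mn²⁺(aq), so Q = [Mn²⁺(aq)] / [Sn²⁺(aq)].
Solving for the unknown gives log [Mn²⁺(aq)] = −0.101, so [Mn²⁺(aq)] ≈ 0.79 M.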